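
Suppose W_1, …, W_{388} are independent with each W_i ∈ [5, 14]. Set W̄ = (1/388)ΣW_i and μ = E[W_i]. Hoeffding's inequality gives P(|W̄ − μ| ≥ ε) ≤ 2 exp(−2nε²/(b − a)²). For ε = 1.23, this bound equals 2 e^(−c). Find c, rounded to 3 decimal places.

14.494

c = 2nε²/(b − a)² = 2·388·1.23² / 9² = 14.4940.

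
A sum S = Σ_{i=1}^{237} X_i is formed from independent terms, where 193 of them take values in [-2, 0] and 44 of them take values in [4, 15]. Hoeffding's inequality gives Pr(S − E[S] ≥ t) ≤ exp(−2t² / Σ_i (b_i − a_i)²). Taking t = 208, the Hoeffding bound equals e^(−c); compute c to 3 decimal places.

Σ(b_i − a_i)² = 193·2² + 44·11² = 6096.
c = 2t² / 6096 = 2·208² / 6096 = 14.1942.

14.194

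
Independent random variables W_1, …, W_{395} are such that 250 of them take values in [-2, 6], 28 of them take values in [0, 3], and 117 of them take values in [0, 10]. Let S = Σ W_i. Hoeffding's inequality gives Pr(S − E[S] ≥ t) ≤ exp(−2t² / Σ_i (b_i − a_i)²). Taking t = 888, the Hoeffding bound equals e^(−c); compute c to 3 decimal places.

Σ(b_i − a_i)² = 250·8² + 28·3² + 117·10² = 27952.
c = 2t² / 27952 = 2·888² / 27952 = 56.4213.

56.421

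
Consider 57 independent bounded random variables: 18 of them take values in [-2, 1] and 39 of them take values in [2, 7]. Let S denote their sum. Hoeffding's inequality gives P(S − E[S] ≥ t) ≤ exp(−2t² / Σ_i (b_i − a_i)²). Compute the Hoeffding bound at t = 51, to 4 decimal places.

Σ(b_i − a_i)² = 18·3² + 39·5² = 1137.
Exponent = 2·51² / 1137 = 4.57520.
Bound = exp(−4.57520) = 0.01030.

0.0103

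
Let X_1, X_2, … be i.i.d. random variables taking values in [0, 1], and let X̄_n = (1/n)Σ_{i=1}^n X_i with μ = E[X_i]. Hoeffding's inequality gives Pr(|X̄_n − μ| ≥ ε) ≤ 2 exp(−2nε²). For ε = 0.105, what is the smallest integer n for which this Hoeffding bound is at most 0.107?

133

Require 2·exp(−2nε²) ≤ 0.107, i.e. 2nε² ≥ ln(2/0.107) = 2.928074.
So n ≥ 2.928074 / (2·0.105²) = 132.792.
The smallest integer n is 133.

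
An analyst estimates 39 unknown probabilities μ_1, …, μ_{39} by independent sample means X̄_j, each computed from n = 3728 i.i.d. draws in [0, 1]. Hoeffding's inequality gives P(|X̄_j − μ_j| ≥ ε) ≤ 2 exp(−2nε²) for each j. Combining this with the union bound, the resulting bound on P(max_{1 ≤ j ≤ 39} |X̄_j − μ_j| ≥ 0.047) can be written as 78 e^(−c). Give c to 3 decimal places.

16.470

Union bound over the 39 events: P(max_{1 ≤ j ≤ 39} |X̄_j − μ_j| ≥ 0.047) ≤ 39·2·exp(−2nε²) = 78 exp(−2·3728·0.047²).
So c = 2·3728·0.047² = 16.4703.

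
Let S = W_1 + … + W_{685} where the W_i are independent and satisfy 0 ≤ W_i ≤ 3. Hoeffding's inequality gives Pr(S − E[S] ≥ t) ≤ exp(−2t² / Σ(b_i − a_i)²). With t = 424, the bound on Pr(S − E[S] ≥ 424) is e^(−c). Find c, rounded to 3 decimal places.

58.321

Σ(b_i − a_i)² = 685·(3)² = 6165.
c = 2t²/6165 = 2·424²/6165 = 58.3215.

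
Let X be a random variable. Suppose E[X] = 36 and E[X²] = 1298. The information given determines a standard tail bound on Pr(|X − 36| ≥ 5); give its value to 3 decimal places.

0.080

The first two moments determine the variance, so Chebyshev's inequality is the sharpest standard bound available.
Var(X) = E[X²] − (E[X])² = 1298 − 1296 = 2.
Chebyshev's inequality: Pr(|X − μ| ≥ t) ≤ Var(X)/t² = 2/25 = 0.0800.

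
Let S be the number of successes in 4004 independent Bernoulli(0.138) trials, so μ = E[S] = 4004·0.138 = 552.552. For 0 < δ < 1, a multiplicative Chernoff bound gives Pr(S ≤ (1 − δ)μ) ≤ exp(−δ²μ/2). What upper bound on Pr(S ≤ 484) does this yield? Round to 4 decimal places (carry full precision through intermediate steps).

0.0142

Write 484 = (1 − δ)μ, so δ = 1 − 484/552.552 = 0.1240643…
Then the exponent is δ²μ/2 = (μ − 484)²/(2μ) = 4.252429.
Bound = exp(−4.252429) = 0.01423.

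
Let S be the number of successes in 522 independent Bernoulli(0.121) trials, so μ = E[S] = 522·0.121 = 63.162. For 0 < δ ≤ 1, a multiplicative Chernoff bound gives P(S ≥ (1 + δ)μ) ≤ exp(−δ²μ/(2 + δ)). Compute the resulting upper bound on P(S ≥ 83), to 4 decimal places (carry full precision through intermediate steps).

Write 83 = (1 + δ)μ, so δ = 83/63.162 − 1 = 0.3140813…
Then the exponent is δ²μ/(2 + δ) = (83 − μ)² / (μ·(2 + δ)) = 2.692535.
Bound = exp(−2.692535) = 0.06771.

0.0677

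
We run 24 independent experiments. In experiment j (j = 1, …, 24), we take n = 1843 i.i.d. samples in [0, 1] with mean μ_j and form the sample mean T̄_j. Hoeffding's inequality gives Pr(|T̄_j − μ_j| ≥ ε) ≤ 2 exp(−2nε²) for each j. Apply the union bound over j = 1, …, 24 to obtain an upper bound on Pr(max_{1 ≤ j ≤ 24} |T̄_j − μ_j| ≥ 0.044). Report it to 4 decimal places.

0.0382

Per-experiment Hoeffding bound: 2·exp(−2·1843·0.044²) = 2·exp(−7.13610) = 0.0015917.
Union bound over 24 events: 24·0.0015917 = 0.03820.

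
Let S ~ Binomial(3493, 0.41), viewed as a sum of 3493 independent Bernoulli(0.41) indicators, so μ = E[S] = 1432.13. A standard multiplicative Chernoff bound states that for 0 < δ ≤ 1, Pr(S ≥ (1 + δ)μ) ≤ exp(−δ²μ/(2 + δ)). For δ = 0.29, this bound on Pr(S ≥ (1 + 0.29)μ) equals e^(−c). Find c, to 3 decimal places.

52.595

c = δ²μ/(2 + δ) = 0.29²·1432.13/(2 + 0.29) = 52.5948.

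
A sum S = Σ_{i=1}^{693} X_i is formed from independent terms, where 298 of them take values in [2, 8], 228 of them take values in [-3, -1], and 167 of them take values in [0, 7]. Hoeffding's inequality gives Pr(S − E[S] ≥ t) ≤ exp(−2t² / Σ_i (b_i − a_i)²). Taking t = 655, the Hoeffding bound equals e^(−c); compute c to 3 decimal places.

43.286

Σ(b_i − a_i)² = 298·6² + 228·2² + 167·7² = 19823.
c = 2t² / 19823 = 2·655² / 19823 = 43.2856.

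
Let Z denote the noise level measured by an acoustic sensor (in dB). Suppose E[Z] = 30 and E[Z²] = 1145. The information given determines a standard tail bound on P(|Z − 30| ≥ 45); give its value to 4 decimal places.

0.1210

The first two moments determine the variance, so Chebyshev's inequality is the sharpest standard bound available.
Var(Z) = E[Z²] − (E[Z])² = 1145 − 900 = 245.
Chebyshev's inequality: P(|Z − μ| ≥ t) ≤ Var(Z)/t² = 245/2025 = 0.1210.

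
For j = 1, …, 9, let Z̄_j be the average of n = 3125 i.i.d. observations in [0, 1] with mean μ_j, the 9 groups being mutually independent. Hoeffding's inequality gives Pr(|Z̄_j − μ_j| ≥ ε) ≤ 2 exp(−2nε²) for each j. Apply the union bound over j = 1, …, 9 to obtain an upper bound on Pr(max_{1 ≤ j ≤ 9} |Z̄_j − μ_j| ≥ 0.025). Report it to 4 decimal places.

Per-experiment Hoeffding bound: 2·exp(−2·3125·0.025²) = 2·exp(−3.90625) = 0.040232.
Union bound over 9 events: 9·0.040232 = 0.36208.

0.3621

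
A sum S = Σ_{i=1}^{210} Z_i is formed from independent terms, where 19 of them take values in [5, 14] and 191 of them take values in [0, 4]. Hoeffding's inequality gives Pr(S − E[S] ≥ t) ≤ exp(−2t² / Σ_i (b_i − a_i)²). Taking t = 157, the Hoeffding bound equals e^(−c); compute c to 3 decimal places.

Σ(b_i − a_i)² = 19·9² + 191·4² = 4595.
c = 2t² / 4595 = 2·157² / 4595 = 10.7286.

10.729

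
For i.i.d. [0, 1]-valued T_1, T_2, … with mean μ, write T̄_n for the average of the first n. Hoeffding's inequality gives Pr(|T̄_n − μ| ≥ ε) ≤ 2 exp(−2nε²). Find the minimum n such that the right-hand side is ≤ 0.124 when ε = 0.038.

963

Require 2·exp(−2nε²) ≤ 0.124, i.e. 2nε² ≥ ln(2/0.124) = 2.780621.
So n ≥ 2.780621 / (2·0.038²) = 962.819.
The smallest integer n is 963.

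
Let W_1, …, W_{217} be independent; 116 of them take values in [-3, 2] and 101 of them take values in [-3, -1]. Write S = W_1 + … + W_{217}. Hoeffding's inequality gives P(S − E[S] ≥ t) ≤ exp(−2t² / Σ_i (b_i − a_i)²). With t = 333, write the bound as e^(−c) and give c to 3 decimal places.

Σ(b_i − a_i)² = 116·5² + 101·2² = 3304.
c = 2t² / 3304 = 2·333² / 3304 = 67.1241.

67.124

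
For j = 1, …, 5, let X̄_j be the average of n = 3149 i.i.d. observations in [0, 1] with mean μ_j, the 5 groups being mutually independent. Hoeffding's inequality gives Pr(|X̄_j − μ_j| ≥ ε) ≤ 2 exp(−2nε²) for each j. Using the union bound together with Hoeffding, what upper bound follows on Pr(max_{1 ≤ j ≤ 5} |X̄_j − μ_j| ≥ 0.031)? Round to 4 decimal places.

Per-experiment Hoeffding bound: 2·exp(−2·3149·0.031²) = 2·exp(−6.05238) = 0.0047045.
Union bound over 5 events: 5·0.0047045 = 0.02352.

0.0235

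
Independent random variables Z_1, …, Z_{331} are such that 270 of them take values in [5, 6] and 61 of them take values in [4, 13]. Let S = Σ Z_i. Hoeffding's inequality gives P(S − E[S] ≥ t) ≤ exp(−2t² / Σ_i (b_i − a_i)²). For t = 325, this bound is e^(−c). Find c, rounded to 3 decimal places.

Σ(b_i − a_i)² = 270·1² + 61·9² = 5211.
c = 2t² / 5211 = 2·325² / 5211 = 40.5392.

40.539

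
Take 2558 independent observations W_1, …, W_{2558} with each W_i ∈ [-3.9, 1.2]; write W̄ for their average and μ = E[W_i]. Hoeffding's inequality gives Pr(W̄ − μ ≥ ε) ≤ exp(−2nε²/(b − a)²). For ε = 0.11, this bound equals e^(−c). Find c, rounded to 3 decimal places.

c = 2nε²/(b − a)² = 2·2558·0.11² / 5.1² = 2.3800.

2.380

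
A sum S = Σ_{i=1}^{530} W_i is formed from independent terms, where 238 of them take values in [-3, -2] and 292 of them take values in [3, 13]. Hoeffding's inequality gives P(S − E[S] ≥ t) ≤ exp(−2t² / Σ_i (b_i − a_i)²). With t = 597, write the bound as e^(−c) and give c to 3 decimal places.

24.214

Σ(b_i − a_i)² = 238·1² + 292·10² = 29438.
c = 2t² / 29438 = 2·597² / 29438 = 24.2142.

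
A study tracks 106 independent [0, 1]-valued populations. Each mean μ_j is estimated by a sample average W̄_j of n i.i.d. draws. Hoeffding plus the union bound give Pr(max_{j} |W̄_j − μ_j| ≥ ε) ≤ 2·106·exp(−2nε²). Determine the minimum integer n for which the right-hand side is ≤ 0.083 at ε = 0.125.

Need 2·106·exp(−2nε²) ≤ 0.083, i.e. exp(−2nε²) ≤ 0.083/212.
So 2nε² ≥ ln(212/0.083) = 7.845501.
Hence n ≥ 7.845501/(2·0.125²) = 251.056.
The smallest integer n is 252.

252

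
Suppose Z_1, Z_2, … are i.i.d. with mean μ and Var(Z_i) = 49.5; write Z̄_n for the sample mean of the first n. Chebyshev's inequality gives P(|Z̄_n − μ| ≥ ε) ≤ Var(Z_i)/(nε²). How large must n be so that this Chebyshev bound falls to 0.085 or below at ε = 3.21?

57

Require 49.5/(n·3.21²) ≤ 0.085, i.e. n ≥ 49.5/(0.085·3.21²) = 56.517.
The smallest integer n is 57.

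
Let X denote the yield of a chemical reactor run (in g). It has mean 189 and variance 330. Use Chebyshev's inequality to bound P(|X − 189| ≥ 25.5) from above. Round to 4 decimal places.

0.5075

Chebyshev: P(|X − μ| ≥ t) ≤ Var(X)/t².
Bound = 330 / 650.25 = 0.5075.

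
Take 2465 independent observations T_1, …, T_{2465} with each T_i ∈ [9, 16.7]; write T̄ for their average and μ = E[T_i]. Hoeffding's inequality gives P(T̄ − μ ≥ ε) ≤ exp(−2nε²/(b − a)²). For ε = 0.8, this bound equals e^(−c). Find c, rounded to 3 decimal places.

53.216

c = 2nε²/(b − a)² = 2·2465·0.8² / 7.7² = 53.2164.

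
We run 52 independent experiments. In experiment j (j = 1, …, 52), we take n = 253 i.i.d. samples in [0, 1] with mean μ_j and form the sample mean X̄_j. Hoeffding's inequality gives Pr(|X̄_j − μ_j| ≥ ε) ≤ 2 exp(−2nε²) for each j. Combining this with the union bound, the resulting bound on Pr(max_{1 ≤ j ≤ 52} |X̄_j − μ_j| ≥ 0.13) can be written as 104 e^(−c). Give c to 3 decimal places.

Union bound over the 52 events: Pr(max_{1 ≤ j ≤ 52} |X̄_j − μ_j| ≥ 0.13) ≤ 52·2·exp(−2nε²) = 104 exp(−2·253·0.13²).
So c = 2·253·0.13² = 8.5514.

8.551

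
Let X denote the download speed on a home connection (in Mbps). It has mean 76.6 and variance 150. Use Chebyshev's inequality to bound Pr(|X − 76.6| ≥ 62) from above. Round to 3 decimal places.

Chebyshev: Pr(|X − μ| ≥ t) ≤ Var(X)/t².
Bound = 150 / 3844 = 0.0390.

0.039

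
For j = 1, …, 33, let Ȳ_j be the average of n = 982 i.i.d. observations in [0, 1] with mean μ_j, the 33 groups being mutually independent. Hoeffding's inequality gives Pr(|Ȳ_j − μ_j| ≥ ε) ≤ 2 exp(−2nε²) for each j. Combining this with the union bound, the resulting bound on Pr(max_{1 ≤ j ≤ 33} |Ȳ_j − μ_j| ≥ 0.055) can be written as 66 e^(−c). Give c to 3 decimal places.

Union bound over the 33 events: Pr(max_{1 ≤ j ≤ 33} |Ȳ_j − μ_j| ≥ 0.055) ≤ 33·2·exp(−2nε²) = 66 exp(−2·982·0.055²).
So c = 2·982·0.055² = 5.9411.

5.941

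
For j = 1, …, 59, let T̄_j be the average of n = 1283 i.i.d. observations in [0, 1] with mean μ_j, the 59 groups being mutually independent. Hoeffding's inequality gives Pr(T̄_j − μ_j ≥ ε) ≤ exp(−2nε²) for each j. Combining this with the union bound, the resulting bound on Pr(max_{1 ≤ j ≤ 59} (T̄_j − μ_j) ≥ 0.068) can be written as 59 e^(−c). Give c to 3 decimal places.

11.865

Union bound over the 59 events: Pr(max_{1 ≤ j ≤ 59} (T̄_j − μ_j) ≥ 0.068) ≤ 59·exp(−2nε²) = 59 exp(−2·1283·0.068²).
So c = 2·1283·0.068² = 11.8652.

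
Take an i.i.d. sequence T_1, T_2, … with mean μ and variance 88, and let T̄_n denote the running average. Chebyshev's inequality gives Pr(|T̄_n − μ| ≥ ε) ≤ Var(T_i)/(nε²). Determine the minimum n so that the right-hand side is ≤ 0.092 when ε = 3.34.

86

Require 88/(n·3.34²) ≤ 0.092, i.e. n ≥ 88/(0.092·3.34²) = 85.744.
The smallest integer n is 86.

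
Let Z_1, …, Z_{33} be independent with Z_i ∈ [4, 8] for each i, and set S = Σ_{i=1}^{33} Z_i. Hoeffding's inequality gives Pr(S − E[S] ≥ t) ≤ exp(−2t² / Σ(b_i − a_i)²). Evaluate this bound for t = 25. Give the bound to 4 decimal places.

Σ(b_i − a_i)² = 33·(4)² = 528.
Exponent = 2·25²/528 = 2.3674.
Bound = exp(−2.3674) = 0.09372.

0.0937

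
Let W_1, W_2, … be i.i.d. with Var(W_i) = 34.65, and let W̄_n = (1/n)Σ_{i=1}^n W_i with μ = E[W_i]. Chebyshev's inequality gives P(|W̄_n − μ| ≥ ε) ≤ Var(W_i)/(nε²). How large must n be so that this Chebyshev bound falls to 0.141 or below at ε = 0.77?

415

Require 34.65/(n·0.77²) ≤ 0.141, i.e. n ≥ 34.65/(0.141·0.77²) = 414.479.
The smallest integer n is 415.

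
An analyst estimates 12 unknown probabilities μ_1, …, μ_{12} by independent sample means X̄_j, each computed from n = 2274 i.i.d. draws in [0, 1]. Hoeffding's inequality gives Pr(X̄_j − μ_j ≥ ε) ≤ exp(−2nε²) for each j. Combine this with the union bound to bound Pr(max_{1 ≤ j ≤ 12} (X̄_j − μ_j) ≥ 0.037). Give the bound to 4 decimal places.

0.0237

Per-experiment Hoeffding bound: exp(−2·2274·0.037²) = exp(−6.22621) = 0.0019769.
Union bound over 12 events: 12·0.0019769 = 0.02372.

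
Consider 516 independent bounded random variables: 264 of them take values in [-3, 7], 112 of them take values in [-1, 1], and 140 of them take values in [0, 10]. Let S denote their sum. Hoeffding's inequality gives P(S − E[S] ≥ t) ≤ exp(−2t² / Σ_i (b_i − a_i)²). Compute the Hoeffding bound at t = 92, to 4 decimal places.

Σ(b_i − a_i)² = 264·10² + 112·2² + 140·10² = 40848.
Exponent = 2·92² / 40848 = 0.41441.
Bound = exp(−0.41441) = 0.66073.

0.6607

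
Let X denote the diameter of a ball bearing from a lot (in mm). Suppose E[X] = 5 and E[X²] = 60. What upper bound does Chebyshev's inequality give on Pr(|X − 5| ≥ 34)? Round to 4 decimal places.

Var(X) = E[X²] − (E[X])² = 60 − 25 = 35.
Chebyshev's inequality: Pr(|X − μ| ≥ t) ≤ Var(X)/t² = 35/1156 = 0.0303.

0.0303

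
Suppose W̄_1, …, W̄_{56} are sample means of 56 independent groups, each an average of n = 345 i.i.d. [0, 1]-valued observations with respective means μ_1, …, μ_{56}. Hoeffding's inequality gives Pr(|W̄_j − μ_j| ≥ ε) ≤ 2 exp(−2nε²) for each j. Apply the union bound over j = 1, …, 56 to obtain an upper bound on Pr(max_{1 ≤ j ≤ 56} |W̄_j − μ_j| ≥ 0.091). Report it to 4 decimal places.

Per-experiment Hoeffding bound: 2·exp(−2·345·0.091²) = 2·exp(−5.71389) = 0.0065996.
Union bound over 56 events: 56·0.0065996 = 0.36958.

0.3696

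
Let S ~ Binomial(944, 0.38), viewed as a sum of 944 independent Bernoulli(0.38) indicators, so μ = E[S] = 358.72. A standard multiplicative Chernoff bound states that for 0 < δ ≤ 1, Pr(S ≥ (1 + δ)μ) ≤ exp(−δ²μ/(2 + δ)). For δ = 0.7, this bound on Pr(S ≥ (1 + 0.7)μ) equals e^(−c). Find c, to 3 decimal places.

65.101

c = δ²μ/(2 + δ) = 0.7²·358.72/(2 + 0.7) = 65.1010.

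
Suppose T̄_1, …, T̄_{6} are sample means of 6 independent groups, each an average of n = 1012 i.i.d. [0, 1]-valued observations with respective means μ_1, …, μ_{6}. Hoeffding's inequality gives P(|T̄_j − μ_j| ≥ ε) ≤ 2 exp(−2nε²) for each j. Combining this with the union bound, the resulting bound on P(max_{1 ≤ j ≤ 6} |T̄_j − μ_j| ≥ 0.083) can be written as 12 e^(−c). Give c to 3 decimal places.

13.943

Union bound over the 6 events: P(max_{1 ≤ j ≤ 6} |T̄_j − μ_j| ≥ 0.083) ≤ 6·2·exp(−2nε²) = 12 exp(−2·1012·0.083²).
So c = 2·1012·0.083² = 13.9433.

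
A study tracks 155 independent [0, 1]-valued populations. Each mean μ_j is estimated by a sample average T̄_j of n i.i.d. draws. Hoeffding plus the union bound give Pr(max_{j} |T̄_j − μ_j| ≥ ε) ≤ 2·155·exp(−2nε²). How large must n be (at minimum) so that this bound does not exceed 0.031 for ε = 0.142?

229

Need 2·155·exp(−2nε²) ≤ 0.031, i.e. exp(−2nε²) ≤ 0.031/310.
So 2nε² ≥ ln(310/0.031) = 9.210340.
Hence n ≥ 9.210340/(2·0.142²) = 228.386.
The smallest integer n is 229.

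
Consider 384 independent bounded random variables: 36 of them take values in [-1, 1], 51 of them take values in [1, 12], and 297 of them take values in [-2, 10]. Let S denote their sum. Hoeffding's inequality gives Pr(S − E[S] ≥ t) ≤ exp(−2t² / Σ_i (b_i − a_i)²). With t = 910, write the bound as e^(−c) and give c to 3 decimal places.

Σ(b_i − a_i)² = 36·2² + 51·11² + 297·12² = 49083.
c = 2t² / 49083 = 2·910² / 49083 = 33.7428.

33.743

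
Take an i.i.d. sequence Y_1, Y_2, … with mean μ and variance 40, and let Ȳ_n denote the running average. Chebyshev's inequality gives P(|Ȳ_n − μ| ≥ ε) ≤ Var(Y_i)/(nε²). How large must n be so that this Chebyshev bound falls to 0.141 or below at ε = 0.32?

Require 40/(n·0.32²) ≤ 0.141, i.e. n ≥ 40/(0.141·0.32²) = 2770.390.
The smallest integer n is 2771.

2771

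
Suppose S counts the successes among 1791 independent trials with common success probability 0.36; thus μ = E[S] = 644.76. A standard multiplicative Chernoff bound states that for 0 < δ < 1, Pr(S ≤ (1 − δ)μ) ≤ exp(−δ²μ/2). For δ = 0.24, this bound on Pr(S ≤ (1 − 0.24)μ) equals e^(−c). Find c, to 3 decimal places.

c = δ²μ/2 = 0.24²·644.76/2 = 18.5691.

18.569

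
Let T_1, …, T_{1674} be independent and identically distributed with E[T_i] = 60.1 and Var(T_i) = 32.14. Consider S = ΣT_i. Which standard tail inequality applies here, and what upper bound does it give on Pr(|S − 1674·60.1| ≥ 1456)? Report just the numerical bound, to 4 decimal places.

0.0254

With mean and variance of each term known, Chebyshev's inequality bounds the deviation of the sum (or sample mean).
Var(S) = n·Var(T_i) = 1674·32.14 = 53802.36.
Chebyshev: Pr(|S − 1674·60.1| ≥ 1456) ≤ Var(S)/1456² = 53802.36/2119936 = 0.0254.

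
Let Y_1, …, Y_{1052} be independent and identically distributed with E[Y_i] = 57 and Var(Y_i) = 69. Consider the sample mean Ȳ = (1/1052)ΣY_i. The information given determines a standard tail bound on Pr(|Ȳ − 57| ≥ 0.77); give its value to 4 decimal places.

0.1106

With mean and variance of each term known, Chebyshev's inequality bounds the deviation of the sum (or sample mean).
Var(Ȳ) = Var(Y_i)/n = 69/1052 = 0.065589.
Chebyshev: Pr(|Ȳ − 57| ≥ 0.77) ≤ Var(Ȳ)/(0.77)² = 69/(1052·0.77²) = 0.1106.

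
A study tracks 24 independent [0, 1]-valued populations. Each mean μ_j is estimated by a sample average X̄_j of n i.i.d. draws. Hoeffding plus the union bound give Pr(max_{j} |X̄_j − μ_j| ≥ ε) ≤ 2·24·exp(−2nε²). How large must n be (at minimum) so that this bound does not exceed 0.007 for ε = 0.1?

442

Need 2·24·exp(−2nε²) ≤ 0.007, i.e. exp(−2nε²) ≤ 0.007/48.
So 2nε² ≥ ln(48/0.007) = 8.833046.
Hence n ≥ 8.833046/(2·0.1²) = 441.652.
The smallest integer n is 442.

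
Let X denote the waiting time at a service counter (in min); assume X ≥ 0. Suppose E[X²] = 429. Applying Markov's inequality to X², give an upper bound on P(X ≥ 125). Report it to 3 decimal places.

Since X ≥ 0, the event {X ≥ 125} is the same as {X² ≥ 15625}.
Markov's inequality applied to X² gives P(X² ≥ 15625) ≤ E[X²]/15625 = 429/15625 = 0.0275.

0.027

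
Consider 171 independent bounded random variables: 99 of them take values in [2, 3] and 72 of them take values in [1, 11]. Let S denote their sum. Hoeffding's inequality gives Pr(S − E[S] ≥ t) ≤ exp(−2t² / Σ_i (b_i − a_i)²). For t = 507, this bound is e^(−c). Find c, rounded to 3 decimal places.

70.434

Σ(b_i − a_i)² = 99·1² + 72·10² = 7299.
c = 2t² / 7299 = 2·507² / 7299 = 70.4340.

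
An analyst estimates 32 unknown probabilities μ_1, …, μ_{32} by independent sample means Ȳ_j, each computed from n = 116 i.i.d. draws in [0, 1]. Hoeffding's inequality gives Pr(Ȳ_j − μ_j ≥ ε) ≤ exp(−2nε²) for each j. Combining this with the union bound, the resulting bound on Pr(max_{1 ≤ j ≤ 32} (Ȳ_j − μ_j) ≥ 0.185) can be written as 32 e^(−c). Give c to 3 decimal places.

Union bound over the 32 events: Pr(max_{1 ≤ j ≤ 32} (Ȳ_j − μ_j) ≥ 0.185) ≤ 32·exp(−2nε²) = 32 exp(−2·116·0.185²).
So c = 2·116·0.185² = 7.9402.

7.940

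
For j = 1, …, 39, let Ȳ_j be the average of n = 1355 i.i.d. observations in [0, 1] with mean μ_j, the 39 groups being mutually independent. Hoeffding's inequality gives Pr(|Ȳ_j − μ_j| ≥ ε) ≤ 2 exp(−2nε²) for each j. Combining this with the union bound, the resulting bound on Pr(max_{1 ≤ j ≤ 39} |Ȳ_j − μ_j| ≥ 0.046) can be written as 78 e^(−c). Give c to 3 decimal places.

5.734

Union bound over the 39 events: Pr(max_{1 ≤ j ≤ 39} |Ȳ_j − μ_j| ≥ 0.046) ≤ 39·2·exp(−2nε²) = 78 exp(−2·1355·0.046²).
So c = 2·1355·0.046² = 5.7344.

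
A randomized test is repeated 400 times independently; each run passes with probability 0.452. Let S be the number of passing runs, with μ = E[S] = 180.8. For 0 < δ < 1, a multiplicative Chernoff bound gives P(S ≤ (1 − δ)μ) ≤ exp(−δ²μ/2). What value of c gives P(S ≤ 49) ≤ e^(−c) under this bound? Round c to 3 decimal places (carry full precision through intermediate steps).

48.040

Write 49 = (1 − δ)μ, so δ = 1 − 49/180.8 = 0.7289823…
Then the exponent is δ²μ/2 = (μ − 49)²/(2μ) = 48.039934.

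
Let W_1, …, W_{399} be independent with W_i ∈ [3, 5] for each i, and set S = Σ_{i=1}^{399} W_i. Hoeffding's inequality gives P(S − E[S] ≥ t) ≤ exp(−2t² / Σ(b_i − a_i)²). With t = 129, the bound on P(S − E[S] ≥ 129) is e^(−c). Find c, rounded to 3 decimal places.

Σ(b_i − a_i)² = 399·(2)² = 1596.
c = 2t²/1596 = 2·129²/1596 = 20.8534.

20.853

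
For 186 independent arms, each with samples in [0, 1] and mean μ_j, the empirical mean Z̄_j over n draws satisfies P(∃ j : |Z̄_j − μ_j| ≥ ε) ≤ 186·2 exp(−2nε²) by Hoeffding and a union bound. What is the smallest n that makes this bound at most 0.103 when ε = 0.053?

1459

Need 2·186·exp(−2nε²) ≤ 0.103, i.e. exp(−2nε²) ≤ 0.103/372.
So 2nε² ≥ ln(372/0.103) = 8.191920.
Hence n ≥ 8.191920/(2·0.053²) = 1458.156.
The smallest integer n is 1459.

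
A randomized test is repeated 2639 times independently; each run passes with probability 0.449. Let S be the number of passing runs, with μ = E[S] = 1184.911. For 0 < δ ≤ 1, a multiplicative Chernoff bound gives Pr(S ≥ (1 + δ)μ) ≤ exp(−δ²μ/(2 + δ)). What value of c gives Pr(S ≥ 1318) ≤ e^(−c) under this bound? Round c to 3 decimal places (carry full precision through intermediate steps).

7.077

Write 1318 = (1 + δ)μ, so δ = 1318/1184.911 − 1 = 0.1123198…
Then the exponent is δ²μ/(2 + δ) = (1318 − μ)² / (μ·(2 + δ)) = 7.076833.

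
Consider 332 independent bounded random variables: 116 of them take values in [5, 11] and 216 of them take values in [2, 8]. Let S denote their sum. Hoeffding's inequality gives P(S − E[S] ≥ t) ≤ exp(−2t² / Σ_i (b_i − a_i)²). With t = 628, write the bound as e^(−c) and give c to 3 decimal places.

65.995

Σ(b_i − a_i)² = 116·6² + 216·6² = 11952.
c = 2t² / 11952 = 2·628² / 11952 = 65.9946.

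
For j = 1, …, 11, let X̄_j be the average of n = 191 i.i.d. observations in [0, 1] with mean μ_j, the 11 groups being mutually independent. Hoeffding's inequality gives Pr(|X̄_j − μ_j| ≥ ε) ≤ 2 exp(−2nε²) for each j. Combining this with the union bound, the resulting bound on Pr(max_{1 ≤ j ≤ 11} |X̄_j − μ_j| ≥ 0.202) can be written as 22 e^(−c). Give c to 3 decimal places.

15.587

Union bound over the 11 events: Pr(max_{1 ≤ j ≤ 11} |X̄_j − μ_j| ≥ 0.202) ≤ 11·2·exp(−2nε²) = 22 exp(−2·191·0.202²).
So c = 2·191·0.202² = 15.5871.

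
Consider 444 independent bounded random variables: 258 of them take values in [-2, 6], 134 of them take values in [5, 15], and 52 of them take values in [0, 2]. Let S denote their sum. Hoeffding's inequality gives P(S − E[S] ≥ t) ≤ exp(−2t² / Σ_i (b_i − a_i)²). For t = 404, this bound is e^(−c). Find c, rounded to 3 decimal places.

10.838

Σ(b_i − a_i)² = 258·8² + 134·10² + 52·2² = 30120.
c = 2t² / 30120 = 2·404² / 30120 = 10.8377.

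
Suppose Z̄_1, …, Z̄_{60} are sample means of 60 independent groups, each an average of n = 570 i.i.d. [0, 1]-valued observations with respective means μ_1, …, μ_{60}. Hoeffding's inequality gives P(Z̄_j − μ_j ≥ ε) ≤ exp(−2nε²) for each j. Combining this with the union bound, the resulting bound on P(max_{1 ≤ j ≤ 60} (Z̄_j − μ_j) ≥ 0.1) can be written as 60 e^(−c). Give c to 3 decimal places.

11.400

Union bound over the 60 events: P(max_{1 ≤ j ≤ 60} (Z̄_j − μ_j) ≥ 0.1) ≤ 60·exp(−2nε²) = 60 exp(−2·570·0.1²).
So c = 2·570·0.1² = 11.4000.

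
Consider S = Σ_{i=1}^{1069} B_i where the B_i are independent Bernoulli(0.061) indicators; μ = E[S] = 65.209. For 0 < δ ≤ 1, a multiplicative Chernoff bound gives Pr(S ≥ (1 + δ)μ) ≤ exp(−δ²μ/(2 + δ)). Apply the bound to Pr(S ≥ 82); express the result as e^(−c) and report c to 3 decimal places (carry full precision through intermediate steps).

Write 82 = (1 + δ)μ, so δ = 82/65.209 − 1 = 0.2574951…
Then the exponent is δ²μ/(2 + δ) = (82 − μ)² / (μ·(2 + δ)) = 1.915220.

1.915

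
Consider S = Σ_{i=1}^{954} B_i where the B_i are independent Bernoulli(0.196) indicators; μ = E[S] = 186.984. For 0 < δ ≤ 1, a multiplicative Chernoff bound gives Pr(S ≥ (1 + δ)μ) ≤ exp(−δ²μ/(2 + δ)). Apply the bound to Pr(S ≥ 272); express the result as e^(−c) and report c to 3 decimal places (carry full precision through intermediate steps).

Write 272 = (1 + δ)μ, so δ = 272/186.984 − 1 = 0.4546699…
Then the exponent is δ²μ/(2 + δ) = (272 − μ)² / (μ·(2 + δ)) = 15.747216.

15.747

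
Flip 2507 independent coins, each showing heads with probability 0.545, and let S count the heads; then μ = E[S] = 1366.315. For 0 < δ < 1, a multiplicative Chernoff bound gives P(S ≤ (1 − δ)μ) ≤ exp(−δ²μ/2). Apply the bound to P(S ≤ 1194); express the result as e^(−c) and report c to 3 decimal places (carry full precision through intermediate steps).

10.866

Write 1194 = (1 − δ)μ, so δ = 1 − 1194/1366.315 = 0.1261166…
Then the exponent is δ²μ/2 = (μ − 1194)²/(2μ) = 10.865891.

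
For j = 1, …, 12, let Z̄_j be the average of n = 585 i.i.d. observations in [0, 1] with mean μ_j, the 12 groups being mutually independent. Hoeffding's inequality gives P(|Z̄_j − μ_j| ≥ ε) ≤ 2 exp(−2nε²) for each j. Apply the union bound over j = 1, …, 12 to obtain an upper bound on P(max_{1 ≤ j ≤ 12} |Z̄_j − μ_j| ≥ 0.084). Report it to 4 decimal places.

Per-experiment Hoeffding bound: 2·exp(−2·585·0.084²) = 2·exp(−8.25552) = 0.00051964.
Union bound over 12 events: 12·0.00051964 = 0.00624.

0.0062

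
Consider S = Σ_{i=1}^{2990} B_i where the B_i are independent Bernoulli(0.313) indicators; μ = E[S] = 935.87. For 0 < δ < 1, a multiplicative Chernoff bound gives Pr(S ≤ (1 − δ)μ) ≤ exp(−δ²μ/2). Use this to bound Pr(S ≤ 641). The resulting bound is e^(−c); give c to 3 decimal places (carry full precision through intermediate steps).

Write 641 = (1 − δ)μ, so δ = 1 − 641/935.87 = 0.3150758…
Then the exponent is δ²μ/2 = (μ − 641)²/(2μ) = 46.453202.

46.453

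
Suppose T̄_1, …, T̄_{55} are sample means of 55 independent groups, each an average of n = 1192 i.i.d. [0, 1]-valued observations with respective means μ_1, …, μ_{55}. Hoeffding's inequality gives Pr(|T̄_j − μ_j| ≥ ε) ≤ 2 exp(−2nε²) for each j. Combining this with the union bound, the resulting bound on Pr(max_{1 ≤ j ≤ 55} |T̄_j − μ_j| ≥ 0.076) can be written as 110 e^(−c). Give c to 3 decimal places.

Union bound over the 55 events: Pr(max_{1 ≤ j ≤ 55} |T̄_j − μ_j| ≥ 0.076) ≤ 55·2·exp(−2nε²) = 110 exp(−2·1192·0.076²).
So c = 2·1192·0.076² = 13.7700.

13.770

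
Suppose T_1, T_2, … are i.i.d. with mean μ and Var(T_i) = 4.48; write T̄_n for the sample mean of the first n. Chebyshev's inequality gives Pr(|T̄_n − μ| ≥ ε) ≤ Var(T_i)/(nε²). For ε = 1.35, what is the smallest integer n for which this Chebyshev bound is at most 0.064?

Require 4.48/(n·1.35²) ≤ 0.064, i.e. n ≥ 4.48/(0.064·1.35²) = 38.409.
The smallest integer n is 39.

39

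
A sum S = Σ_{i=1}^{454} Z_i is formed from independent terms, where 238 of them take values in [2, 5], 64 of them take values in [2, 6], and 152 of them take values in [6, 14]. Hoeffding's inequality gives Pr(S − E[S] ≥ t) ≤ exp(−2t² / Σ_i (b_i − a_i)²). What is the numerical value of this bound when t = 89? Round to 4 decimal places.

0.2927

Σ(b_i − a_i)² = 238·3² + 64·4² + 152·8² = 12894.
Exponent = 2·89² / 12894 = 1.22863.
Bound = exp(−1.22863) = 0.29269.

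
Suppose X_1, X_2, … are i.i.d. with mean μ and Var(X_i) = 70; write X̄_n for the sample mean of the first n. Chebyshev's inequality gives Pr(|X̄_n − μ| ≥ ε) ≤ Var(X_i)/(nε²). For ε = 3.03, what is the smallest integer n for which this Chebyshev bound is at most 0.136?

Require 70/(n·3.03²) ≤ 0.136, i.e. n ≥ 70/(0.136·3.03²) = 56.063.
The smallest integer n is 57.

57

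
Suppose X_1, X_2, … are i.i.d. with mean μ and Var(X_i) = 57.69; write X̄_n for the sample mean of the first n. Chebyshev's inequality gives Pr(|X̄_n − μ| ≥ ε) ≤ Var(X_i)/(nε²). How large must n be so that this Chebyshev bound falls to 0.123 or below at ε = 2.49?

76

Require 57.69/(n·2.49²) ≤ 0.123, i.e. n ≥ 57.69/(0.123·2.49²) = 75.648.
The smallest integer n is 76.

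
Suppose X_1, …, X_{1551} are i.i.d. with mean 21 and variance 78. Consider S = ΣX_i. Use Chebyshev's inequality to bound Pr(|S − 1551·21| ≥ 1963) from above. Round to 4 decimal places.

0.0314

Var(S) = n·Var(X_i) = 1551·78 = 120978.
Chebyshev: Pr(|S − 1551·21| ≥ 1963) ≤ Var(S)/1963² = 120978/3853369 = 0.0314.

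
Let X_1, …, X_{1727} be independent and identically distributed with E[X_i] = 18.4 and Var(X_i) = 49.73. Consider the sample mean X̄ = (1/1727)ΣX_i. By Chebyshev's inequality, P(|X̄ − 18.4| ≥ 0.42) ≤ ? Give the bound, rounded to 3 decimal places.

Var(X̄) = Var(X_i)/n = 49.73/1727 = 0.028796.
Chebyshev: P(|X̄ − 18.4| ≥ 0.42) ≤ Var(X̄)/(0.42)² = 49.73/(1727·0.42²) = 0.1632.

0.163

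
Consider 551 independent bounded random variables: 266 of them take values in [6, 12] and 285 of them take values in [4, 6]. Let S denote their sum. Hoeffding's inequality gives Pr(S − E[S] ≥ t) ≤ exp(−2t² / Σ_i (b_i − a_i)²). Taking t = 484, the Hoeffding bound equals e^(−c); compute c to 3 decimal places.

43.721

Σ(b_i − a_i)² = 266·6² + 285·2² = 10716.
c = 2t² / 10716 = 2·484² / 10716 = 43.7208.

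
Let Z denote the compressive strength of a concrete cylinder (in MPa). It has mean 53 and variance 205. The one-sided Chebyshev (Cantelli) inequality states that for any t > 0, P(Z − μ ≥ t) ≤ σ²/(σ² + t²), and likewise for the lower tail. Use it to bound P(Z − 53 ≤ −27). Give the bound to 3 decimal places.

0.219

Here σ² = 205 and t = 27, so σ² + t² = 934.
Cantelli's bound: 205/934 = 0.2195.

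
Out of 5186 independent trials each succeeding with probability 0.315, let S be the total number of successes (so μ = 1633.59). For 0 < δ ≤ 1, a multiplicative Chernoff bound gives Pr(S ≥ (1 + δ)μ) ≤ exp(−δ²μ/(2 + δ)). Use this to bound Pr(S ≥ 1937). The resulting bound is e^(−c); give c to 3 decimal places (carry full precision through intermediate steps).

25.782

Write 1937 = (1 + δ)μ, so δ = 1937/1633.59 − 1 = 0.185732…
Then the exponent is δ²μ/(2 + δ) = (1937 − μ)² / (μ·(2 + δ)) = 25.782190.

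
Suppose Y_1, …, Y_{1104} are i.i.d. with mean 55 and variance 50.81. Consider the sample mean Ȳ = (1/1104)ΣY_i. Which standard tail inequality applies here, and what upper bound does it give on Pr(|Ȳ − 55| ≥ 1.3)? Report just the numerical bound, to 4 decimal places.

0.0272

With mean and variance of each term known, Chebyshev's inequality bounds the deviation of the sum (or sample mean).
Var(Ȳ) = Var(Y_i)/n = 50.81/1104 = 0.046024.
Chebyshev: Pr(|Ȳ − 55| ≥ 1.3) ≤ Var(Ȳ)/(1.3)² = 50.81/(1104·1.3²) = 0.0272.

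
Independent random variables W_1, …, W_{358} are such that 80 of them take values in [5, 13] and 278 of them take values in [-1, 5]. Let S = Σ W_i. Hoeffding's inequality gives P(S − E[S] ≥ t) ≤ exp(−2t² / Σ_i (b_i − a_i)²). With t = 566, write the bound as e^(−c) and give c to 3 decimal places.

42.353

Σ(b_i − a_i)² = 80·8² + 278·6² = 15128.
c = 2t² / 15128 = 2·566² / 15128 = 42.3527.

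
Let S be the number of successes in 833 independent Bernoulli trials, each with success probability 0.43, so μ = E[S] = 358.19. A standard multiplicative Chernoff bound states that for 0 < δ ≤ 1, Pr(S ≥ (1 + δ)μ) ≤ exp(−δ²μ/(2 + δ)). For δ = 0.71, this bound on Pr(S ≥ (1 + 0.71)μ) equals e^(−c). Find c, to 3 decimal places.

c = δ²μ/(2 + δ) = 0.71²·358.19/(2 + 0.71) = 66.6286.

66.629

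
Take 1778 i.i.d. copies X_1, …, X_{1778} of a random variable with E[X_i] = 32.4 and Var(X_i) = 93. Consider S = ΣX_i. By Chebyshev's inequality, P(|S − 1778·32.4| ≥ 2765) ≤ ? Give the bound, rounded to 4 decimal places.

Var(S) = n·Var(X_i) = 1778·93 = 165354.
Chebyshev: P(|S − 1778·32.4| ≥ 2765) ≤ Var(S)/2765² = 165354/7645225 = 0.0216.

0.0216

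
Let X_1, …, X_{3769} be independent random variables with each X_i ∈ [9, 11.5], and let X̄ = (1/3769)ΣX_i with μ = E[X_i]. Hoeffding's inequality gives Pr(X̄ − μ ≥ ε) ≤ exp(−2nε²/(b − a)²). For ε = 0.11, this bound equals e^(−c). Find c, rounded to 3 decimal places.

14.594

c = 2nε²/(b − a)² = 2·3769·0.11² / 2.5² = 14.5936.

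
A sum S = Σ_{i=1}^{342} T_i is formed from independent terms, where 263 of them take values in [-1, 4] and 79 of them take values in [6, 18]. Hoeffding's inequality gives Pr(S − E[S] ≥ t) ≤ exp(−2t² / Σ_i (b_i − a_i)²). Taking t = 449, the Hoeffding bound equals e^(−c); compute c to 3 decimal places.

22.461

Σ(b_i − a_i)² = 263·5² + 79·12² = 17951.
c = 2t² / 17951 = 2·449² / 17951 = 22.4613.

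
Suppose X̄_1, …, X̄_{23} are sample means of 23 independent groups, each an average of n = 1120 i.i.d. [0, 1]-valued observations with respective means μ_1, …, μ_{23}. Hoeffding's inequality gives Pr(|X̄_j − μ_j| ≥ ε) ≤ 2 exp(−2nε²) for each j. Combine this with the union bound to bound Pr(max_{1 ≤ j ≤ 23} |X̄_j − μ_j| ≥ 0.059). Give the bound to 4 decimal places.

0.0189

Per-experiment Hoeffding bound: 2·exp(−2·1120·0.059²) = 2·exp(−7.79744) = 0.00082157.
Union bound over 23 events: 23·0.00082157 = 0.01890.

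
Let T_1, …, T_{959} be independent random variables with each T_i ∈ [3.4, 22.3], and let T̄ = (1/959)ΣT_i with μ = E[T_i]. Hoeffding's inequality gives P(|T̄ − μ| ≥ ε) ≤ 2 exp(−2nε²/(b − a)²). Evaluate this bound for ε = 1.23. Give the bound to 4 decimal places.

0.0006

Exponent: 2nε²/(b − a)² = 2·959·1.23² / 18.9² = 8.12335.
Bound = 2·exp(−8.12335) = 0.00059.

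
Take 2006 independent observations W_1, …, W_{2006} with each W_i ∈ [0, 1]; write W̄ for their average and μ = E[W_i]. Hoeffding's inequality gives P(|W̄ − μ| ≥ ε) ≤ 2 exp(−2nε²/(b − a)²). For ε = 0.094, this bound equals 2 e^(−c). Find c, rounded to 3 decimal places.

c = 2nε²/(b − a)² = 2·2006·0.094² / 1² = 35.4500.

35.450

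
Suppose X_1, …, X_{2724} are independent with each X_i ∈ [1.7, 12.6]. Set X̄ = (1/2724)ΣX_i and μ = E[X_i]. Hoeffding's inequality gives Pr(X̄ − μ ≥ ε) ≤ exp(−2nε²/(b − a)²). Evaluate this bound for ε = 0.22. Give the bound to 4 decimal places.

0.1087

Exponent: 2nε²/(b − a)² = 2·2724·0.22² / 10.9² = 2.21937.
Bound = exp(−2.21937) = 0.10868.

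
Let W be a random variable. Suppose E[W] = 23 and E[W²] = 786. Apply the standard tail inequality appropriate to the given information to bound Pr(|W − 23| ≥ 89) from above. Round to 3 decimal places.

0.032

The first two moments determine the variance, so Chebyshev's inequality is the sharpest standard bound available.
Var(W) = E[W²] − (E[W])² = 786 − 529 = 257.
Chebyshev's inequality: Pr(|W − μ| ≥ t) ≤ Var(W)/t² = 257/7921 = 0.0324.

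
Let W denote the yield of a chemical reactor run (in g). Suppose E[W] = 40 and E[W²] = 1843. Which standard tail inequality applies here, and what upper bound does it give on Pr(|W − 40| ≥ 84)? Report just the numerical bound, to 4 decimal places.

0.0344

The first two moments determine the variance, so Chebyshev's inequality is the sharpest standard bound available.
Var(W) = E[W²] − (E[W])² = 1843 − 1600 = 243.
Chebyshev's inequality: Pr(|W − μ| ≥ t) ≤ Var(W)/t² = 243/7056 = 0.0344.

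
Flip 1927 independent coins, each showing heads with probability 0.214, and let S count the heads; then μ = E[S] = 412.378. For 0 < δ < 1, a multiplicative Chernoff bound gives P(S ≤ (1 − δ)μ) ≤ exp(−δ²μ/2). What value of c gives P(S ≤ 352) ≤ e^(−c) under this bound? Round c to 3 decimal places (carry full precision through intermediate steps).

Write 352 = (1 − δ)μ, so δ = 1 − 352/412.378 = 0.1464142…
Then the exponent is δ²μ/2 = (μ − 352)²/(2μ) = 4.420099.

4.420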